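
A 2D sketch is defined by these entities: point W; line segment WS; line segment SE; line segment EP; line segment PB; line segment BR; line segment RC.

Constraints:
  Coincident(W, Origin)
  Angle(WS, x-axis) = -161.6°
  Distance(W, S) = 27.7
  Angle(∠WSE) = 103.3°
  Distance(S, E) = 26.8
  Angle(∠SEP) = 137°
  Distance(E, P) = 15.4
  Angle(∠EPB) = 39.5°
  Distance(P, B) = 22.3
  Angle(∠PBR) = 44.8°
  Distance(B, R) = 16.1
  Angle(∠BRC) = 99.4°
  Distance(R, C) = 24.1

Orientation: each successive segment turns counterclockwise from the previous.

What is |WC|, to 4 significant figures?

54.54

W is at the origin; WS runs at -161.6° with length 27.7, so S = (-26.28, -8.743). ∠WSE = 103.3° gives SE at -84.90° from the x-axis; with |SE| = 26.8, E = (-23.90, -35.44). ∠SEP = 137.0° gives EP at -41.90° from the x-axis; with |EP| = 15.4, P = (-12.44, -45.72). ∠EPB = 39.5° gives PB at 98.60° from the x-axis; with |PB| = 22.3, B = (-15.77, -23.67). ∠PBR = 44.8° gives BR at -126.2° from the x-axis; with |BR| = 16.1, R = (-25.28, -36.66). ∠BRC = 99.4° gives RC at -45.60° from the x-axis; with |RC| = 24.1, C = (-8.421, -53.88). Then |WC| = |C − W| = 54.54.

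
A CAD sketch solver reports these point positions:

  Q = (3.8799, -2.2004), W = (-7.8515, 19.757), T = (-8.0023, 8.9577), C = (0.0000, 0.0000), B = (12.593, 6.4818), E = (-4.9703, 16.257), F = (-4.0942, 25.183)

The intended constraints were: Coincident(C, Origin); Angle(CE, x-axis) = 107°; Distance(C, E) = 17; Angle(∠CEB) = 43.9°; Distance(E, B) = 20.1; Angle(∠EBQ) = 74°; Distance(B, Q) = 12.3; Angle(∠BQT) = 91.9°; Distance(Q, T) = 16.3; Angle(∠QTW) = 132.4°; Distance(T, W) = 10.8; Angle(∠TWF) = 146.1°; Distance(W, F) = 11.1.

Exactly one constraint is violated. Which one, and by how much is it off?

Distance(W, F) = 11.1 — off by 4.50.

C = (0.00, 0.00) ✓; CE at 107.0° ✓; |CE| = 17.00 ✓; ∠CEB = 43.90° ✓; |EB| = 20.10 ✓; ∠EBQ = 74.00° ✓; |BQ| = 12.30 ✓; ∠BQT = 91.90° ✓; |QT| = 16.30 ✓; ∠QTW = 132.4° ✓; |TW| = 10.80 ✓; ∠TWF = 146.1° ✓; |WF| = 6.600 ✗.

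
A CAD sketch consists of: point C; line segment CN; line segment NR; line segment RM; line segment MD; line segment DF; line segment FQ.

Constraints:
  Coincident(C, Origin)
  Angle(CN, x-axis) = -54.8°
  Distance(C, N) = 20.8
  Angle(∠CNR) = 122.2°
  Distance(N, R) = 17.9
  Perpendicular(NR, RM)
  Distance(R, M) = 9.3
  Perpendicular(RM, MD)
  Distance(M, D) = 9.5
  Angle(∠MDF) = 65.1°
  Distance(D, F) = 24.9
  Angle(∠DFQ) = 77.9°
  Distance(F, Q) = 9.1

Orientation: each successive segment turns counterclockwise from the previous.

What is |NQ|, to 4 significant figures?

27.29

C is at the origin; CN runs at -54.8° with length 20.8, so N = (11.99, -17.00). ∠CNR = 122.2° gives NR at 3.000° from the x-axis; with |NR| = 17.9, R = (29.87, -16.06). NR is perpendicular to RM, so RM runs at 93.00°; with |RM| = 9.3, M = (29.38, -6.773). The perpendicularity gives MD at right angles to RM, so MD runs at -177.0°; with |MD| = 9.5, D = (19.89, -7.270). ∠MDF = 65.1° gives DF at -62.10° from the x-axis; with |DF| = 24.9, F = (31.54, -29.28). ∠DFQ = 77.9° gives FQ at 40.00° from the x-axis; with |FQ| = 9.1, Q = (38.51, -23.43). Then |NQ| = |Q − N| = 27.29.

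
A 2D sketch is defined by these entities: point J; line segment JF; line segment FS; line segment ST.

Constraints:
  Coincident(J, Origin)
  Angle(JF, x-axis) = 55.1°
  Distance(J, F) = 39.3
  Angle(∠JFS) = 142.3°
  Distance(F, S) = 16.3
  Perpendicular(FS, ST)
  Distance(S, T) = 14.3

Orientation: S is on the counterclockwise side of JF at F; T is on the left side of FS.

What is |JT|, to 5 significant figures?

48.384

∠JFS = 142.3°, so FS runs at 55.1° + (180° − 142.3°) = 92.800° from the x-axis; with |FS| = 16.3, S = F + 16.3·(cos 92.800°, sin 92.800°) = (21.689, 48.513). The perpendicularity gives ST at right angles to FS; with |ST| = 14.3 on the left of FS, T = S + 14.3·(-0.99881, -0.048850) = (7.4062, 47.814). Then |JT| = |T − J| = 48.384.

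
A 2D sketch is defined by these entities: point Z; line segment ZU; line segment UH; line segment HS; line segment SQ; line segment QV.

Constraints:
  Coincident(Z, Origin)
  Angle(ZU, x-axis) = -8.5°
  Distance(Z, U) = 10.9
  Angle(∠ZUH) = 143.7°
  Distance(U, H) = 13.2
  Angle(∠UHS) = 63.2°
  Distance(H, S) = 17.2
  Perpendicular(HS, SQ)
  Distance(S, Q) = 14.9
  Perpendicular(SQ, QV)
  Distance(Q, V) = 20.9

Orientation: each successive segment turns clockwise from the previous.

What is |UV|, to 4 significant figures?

10.14

Z is at the origin; ZU runs at -8.5° with length 10.9, so U = (10.78, -1.611). ∠ZUH = 143.7° gives UH at -44.80° from the x-axis; with |UH| = 13.2, H = (20.15, -10.91). ∠UHS = 63.2° gives HS at -161.6° from the x-axis; with |HS| = 17.2, S = (3.826, -16.34). HS ⟂ SQ, so SQ runs at 108.4°; with |SQ| = 14.9, Q = (-0.8772, -2.203). The perpendicularity gives QV at right angles to SQ, so QV runs at 18.40°; with |QV| = 20.9, V = (18.95, 4.394). Then |UV| = |V − U| = 10.14.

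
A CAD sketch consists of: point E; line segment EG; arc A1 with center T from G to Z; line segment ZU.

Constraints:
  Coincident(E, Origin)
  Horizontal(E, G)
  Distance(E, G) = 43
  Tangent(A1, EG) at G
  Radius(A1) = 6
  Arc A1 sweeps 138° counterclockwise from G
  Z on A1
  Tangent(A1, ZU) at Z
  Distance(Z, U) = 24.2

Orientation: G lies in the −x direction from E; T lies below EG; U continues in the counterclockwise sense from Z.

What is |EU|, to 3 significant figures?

39.4

E is at the origin; E and G share the same y with |EG| = 43.0 and G on the −x side, so G = (-43.0, 0.00). A1 meets EG tangentially, so TG is at right angles to EG, so T = G + (0, -6) = (-43.0, -6.00). On A1, G sits at bearing 90° from T; a 138° counterclockwise sweep puts Z at bearing 228°, so Z = T + 6.0·(cos 228°, sin 228°) = (-47.0, -10.5). Since A1 is tangent to ZU there, TZ ⟂ ZU, so ZU runs along (−sin 228°, cos 228°); with |ZU| = 24.2, U = (-29.0, -26.7). Then |EU| = |U − E| = 39.4.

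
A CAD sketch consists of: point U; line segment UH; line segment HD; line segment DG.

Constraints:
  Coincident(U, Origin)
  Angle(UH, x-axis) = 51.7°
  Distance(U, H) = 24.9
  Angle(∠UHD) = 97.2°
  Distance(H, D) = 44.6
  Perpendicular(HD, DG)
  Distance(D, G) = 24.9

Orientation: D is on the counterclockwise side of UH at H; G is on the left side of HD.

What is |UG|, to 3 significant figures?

47.7

U is at the origin; UH runs at 51.7° with length 24.9, so H = 24.9·(cos 51.7°, sin 51.7°) = (15.4, 19.5). ∠UHD = 97.2°, so HD runs at 51.7° + (180° − 97.2°) = 134° from the x-axis; with |HD| = 44.6, D = H + 44.6·(cos 134°, sin 134°) = (-15.8, 51.4). HD ⟂ DG; with |DG| = 24.9 on the left of HD, G = D + 24.9·(-0.713, -0.701) = (-33.6, 33.9). Then |UG| = |G − U| = 47.7.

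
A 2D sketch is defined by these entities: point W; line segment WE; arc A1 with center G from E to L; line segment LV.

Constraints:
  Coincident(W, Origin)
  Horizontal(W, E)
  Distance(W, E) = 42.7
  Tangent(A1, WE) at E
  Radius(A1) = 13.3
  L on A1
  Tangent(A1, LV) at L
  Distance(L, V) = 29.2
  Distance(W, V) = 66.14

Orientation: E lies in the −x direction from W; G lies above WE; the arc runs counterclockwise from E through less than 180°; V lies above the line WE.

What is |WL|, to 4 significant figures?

38.10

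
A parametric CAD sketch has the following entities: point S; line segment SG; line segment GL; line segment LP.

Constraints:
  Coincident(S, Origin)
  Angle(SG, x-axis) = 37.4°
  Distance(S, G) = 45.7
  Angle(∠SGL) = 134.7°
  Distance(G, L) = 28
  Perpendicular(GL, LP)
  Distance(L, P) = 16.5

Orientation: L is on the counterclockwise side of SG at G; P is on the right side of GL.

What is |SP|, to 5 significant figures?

77.568

S is at the origin; SG runs at 37.4° with length 45.7, so G = 45.7·(cos 37.4°, sin 37.4°) = (36.305, 27.757). ∠SGL = 134.7°, so GL runs at 37.4° + (180° − 134.7°) = 82.700° from the x-axis; with |GL| = 28.0, L = G + 28.0·(cos 82.700°, sin 82.700°) = (39.863, 55.530). GL is perpendicular to LP; with |LP| = 16.5 on the right of GL, P = L + 16.5·(0.99189, -0.12706) = (56.229, 53.434). Then |SP| = |P − S| = 77.568.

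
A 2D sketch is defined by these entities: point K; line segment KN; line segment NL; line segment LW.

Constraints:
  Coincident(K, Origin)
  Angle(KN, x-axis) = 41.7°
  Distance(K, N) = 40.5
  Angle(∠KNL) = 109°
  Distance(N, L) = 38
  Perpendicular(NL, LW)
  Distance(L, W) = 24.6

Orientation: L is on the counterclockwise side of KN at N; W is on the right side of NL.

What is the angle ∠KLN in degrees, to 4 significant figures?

36.80°

K is at the origin; KN runs at 41.7° with length 40.5, so N = 40.5·(cos 41.7°, sin 41.7°) = (30.24, 26.94). ∠KNL = 109.0°, so NL runs at 41.7° + (180° − 109.0°) = 112.7° from the x-axis; with |NL| = 38.0, L = N + 38.0·(cos 112.7°, sin 112.7°) = (15.57, 62.00). Then cos ∠KLN = LK·LN / (|LK||LN|), giving 36.80°.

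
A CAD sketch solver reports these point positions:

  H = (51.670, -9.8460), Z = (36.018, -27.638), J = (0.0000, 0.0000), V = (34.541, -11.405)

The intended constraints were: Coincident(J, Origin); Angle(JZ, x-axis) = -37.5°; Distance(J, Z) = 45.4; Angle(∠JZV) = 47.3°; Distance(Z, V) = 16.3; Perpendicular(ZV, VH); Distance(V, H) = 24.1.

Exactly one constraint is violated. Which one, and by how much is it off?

Distance(V, H) = 24.1 — off by 6.90.

J = (0.00, 0.00) ✓; JZ at -37.50° ✓; |JZ| = 45.40 ✓; ∠JZV = 47.30° ✓; |ZV| = 16.30 ✓; ∠(ZV, VH) = 90.00° ✓; |VH| = 17.20 ✗.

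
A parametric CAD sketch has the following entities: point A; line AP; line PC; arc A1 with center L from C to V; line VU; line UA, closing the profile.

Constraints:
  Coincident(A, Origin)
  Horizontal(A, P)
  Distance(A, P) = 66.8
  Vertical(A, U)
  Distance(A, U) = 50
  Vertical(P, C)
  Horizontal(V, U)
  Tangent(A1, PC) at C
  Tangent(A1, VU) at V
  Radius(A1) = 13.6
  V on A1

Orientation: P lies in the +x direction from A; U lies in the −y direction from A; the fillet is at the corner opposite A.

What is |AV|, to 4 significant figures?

73.01

A is at the origin; A and P share the same y with |AP| = 66.8 and P on the +x side, so P = (66.80, 0.000). AU is vertical with |AU| = 50.0 and U on the −y side, so U = (0.000, -50.00). The virtual corner opposite A is at (66.80, -50.00). Tangency of A1 to PC means the radius LC is perpendicular to PC and A1 meets VU tangentially, so LV is at right angles to VU, with radius 13.6, so the center L sits 13.6 in from both sides at L = (53.20, -36.40). That places the tangent points at C = (66.80, -36.40) on PC and V = (53.20, -50.00) on VU. Then |AV| = |V − A| = 73.01.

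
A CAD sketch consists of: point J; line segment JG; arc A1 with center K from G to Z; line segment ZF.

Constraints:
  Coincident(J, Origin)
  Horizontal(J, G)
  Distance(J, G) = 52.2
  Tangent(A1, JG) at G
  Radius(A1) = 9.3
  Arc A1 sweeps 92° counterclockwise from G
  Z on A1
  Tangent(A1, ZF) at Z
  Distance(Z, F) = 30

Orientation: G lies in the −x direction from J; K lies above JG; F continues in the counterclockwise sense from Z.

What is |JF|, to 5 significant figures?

59.165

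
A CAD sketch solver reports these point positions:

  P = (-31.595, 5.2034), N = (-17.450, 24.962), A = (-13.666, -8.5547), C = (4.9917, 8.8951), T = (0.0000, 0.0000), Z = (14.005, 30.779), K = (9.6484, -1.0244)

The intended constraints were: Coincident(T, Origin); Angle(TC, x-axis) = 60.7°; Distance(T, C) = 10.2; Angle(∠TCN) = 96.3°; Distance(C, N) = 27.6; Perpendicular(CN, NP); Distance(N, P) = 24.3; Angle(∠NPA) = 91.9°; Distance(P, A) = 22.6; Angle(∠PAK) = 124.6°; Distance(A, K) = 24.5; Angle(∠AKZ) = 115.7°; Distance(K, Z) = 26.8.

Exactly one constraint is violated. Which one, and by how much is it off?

Distance(K, Z) = 26.8 — off by 5.30.

T = (0.00, 0.00) ✓; TC at 60.70° ✓; |TC| = 10.20 ✓; ∠TCN = 96.30° ✓; |CN| = 27.60 ✓; ∠(CN, NP) = 90.00° ✓; |NP| = 24.30 ✓; ∠NPA = 91.90° ✓; |PA| = 22.60 ✓; ∠PAK = 124.6° ✓; |AK| = 24.50 ✓; ∠AKZ = 115.7° ✓; |KZ| = 32.10 ✗.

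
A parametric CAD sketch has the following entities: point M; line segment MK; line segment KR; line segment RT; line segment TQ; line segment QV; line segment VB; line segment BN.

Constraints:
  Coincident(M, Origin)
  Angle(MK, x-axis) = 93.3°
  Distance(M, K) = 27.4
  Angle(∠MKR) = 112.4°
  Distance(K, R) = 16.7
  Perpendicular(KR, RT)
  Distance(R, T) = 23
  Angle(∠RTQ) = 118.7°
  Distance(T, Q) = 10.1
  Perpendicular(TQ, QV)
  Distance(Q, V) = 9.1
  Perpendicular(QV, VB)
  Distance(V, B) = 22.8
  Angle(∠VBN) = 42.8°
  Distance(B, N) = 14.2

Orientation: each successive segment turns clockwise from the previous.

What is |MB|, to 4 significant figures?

37.67

M is at the origin; MK runs at 93.3° with length 27.4, so K = (-1.577, 27.35). ∠MKR = 112.4° gives KR at 25.70° from the x-axis; with |KR| = 16.7, R = (13.47, 34.60). KR is perpendicular to RT, so RT runs at -64.30°; with |RT| = 23.0, T = (23.44, 13.87). ∠RTQ = 118.7° gives TQ at -125.6° from the x-axis; with |TQ| = 10.1, Q = (17.57, 5.660). TQ is perpendicular to QV, so QV runs at 144.4°; with |QV| = 9.1, V = (10.17, 10.96). The perpendicularity gives VB at right angles to QV, so VB runs at 54.40°; with |VB| = 22.8, B = (23.44, 29.50). Then |MB| = |B − M| = 37.67.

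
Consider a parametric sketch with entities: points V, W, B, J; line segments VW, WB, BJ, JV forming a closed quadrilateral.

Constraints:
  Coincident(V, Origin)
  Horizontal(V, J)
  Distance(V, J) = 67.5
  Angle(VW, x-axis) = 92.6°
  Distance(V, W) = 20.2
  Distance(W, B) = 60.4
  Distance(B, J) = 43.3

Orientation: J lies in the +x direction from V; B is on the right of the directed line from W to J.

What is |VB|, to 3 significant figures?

45.0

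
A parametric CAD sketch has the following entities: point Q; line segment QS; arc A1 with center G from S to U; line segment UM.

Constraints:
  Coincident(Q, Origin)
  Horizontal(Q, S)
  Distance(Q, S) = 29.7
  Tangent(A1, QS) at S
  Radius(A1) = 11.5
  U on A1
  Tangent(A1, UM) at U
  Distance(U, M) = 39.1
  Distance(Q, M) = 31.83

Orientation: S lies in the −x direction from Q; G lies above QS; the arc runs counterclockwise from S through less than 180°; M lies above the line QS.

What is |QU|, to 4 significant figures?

21.78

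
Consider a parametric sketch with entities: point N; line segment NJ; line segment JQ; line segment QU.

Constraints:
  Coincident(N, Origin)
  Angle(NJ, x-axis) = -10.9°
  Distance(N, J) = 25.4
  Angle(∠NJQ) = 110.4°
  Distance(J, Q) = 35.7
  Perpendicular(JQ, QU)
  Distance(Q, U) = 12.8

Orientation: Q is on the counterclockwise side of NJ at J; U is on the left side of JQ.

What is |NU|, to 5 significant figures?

45.893

N is at the origin; NJ runs at -10.9° with length 25.4, so J = 25.4·(cos -10.9°, sin -10.9°) = (24.942, -4.8030). ∠NJQ = 110.4°, so JQ runs at -10.9° + (180° − 110.4°) = 58.700° from the x-axis; with |JQ| = 35.7, Q = J + 35.7·(cos 58.700°, sin 58.700°) = (43.489, 25.701). JQ ⟂ QU; with |QU| = 12.8 on the left of JQ, U = Q + 12.8·(-0.85446, 0.51952) = (32.552, 32.351). Then |NU| = |U − N| = 45.893.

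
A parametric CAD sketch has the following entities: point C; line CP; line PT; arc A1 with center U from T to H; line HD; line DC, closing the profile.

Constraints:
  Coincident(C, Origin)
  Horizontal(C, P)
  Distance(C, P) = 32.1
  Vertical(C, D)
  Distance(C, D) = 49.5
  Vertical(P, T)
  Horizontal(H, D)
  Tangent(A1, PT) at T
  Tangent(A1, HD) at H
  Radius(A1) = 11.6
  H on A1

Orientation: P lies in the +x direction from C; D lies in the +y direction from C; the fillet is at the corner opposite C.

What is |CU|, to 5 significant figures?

43.089

C and D share the same x with |CD| = 49.5 and D on the +y side, so D = (0.0000, 49.500). The virtual corner opposite C is at (32.100, 49.500). Since A1 is tangent to PT there, UT ⟂ PT and the tangent condition forces UH to be normal to HD, with radius 11.6, so the center U sits 11.6 in from both sides at U = (20.500, 37.900). Then |CU| = |U − C| = 43.089.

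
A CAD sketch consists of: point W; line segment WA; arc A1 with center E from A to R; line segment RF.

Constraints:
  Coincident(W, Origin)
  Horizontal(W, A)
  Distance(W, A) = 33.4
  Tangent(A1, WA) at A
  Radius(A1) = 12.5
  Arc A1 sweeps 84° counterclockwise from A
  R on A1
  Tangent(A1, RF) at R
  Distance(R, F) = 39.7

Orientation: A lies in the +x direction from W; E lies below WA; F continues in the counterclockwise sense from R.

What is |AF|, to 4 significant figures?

53.32

W is at the origin; WA is horizontal with |WA| = 33.4 and A on the +x side, so A = (33.40, 0.000). Since A1 is tangent to WA there, EA ⟂ WA, so E = A + (0, -12.5) = (33.40, -12.50). On A1, A sits at bearing 90° from E; an 84° counterclockwise sweep puts R at bearing 174°, so R = E + 12.5·(cos 174°, sin 174°) = (20.97, -11.19). A1 meets RF tangentially, so ER is at right angles to RF, so RF runs along (−sin 174°, cos 174°); with |RF| = 39.7, F = (16.82, -50.68). Then |AF| = |F − A| = 53.32.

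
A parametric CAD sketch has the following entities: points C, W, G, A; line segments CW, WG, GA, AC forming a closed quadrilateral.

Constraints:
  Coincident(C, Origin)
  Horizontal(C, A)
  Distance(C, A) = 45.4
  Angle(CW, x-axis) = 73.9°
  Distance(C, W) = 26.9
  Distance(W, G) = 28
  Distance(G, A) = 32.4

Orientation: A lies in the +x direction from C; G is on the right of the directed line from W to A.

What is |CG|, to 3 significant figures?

13.1

Checks: |WG| = 28.00 ✓; |GA| = 32.40 ✓.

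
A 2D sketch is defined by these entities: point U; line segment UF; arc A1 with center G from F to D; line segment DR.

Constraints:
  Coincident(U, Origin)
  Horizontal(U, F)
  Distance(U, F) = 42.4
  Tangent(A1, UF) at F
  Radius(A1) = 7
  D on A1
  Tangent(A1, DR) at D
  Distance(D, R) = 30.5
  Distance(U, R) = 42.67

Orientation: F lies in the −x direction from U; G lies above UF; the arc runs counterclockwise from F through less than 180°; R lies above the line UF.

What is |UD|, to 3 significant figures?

36.1

U is at the origin; U and F share the same y with |UF| = 42.4 and F on the −x side, so F = (-42.4, 0.00). Since A1 is tangent to UF there, GF ⟂ UF, so G = F + (0, 7) = (-42.4, 7.00). Since GD ⟂ DR (tangency), |GR| = √(7.0² + 30.5²) = 31.3 regardless of where D sits on A1. So R lies on both circle(U, 42.67) and circle(G, 31.3); the above-UF intersection is R = (-26.1, 33.7). D is the foot of the tangent from R: D = (-35.8, 4.79).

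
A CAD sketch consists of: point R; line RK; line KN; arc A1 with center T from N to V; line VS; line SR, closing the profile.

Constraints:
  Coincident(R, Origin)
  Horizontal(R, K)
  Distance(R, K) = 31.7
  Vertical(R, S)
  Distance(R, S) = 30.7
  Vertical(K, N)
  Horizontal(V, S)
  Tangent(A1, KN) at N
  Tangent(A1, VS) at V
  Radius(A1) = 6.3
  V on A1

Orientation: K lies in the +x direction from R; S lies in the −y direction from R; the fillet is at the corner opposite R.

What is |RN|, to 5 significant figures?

40.003

R is at the origin; RK is horizontal with |RK| = 31.7 and K on the +x side, so K = (31.700, 0.0000). R and S share the same x with |RS| = 30.7 and S on the −y side, so S = (0.0000, -30.700). The virtual corner opposite R is at (31.700, -30.700). Since A1 is tangent to KN there, TN ⟂ KN and A1 meets VS tangentially, so TV is at right angles to VS, with radius 6.3, so the center T sits 6.3 in from both sides at T = (25.400, -24.400). That places the tangent points at N = (31.700, -24.400) on KN and V = (25.400, -30.700) on VS. Then |RN| = |N − R| = 40.003.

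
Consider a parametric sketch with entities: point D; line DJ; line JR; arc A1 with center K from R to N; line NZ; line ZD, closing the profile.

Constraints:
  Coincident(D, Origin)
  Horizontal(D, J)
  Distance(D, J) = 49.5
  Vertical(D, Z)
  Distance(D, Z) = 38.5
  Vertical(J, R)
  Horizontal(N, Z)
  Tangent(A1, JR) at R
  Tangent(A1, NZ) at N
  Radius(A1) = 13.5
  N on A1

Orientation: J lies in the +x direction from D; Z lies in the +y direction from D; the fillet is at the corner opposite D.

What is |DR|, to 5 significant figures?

55.455

D is at the origin; D and J share the same y with |DJ| = 49.5 and J on the +x side, so J = (49.500, 0.0000). DZ is vertical with |DZ| = 38.5 and Z on the +y side, so Z = (0.0000, 38.500). The virtual corner opposite D is at (49.500, 38.500). The tangent condition forces KR to be normal to JR and tangency of A1 to NZ means the radius KN is perpendicular to NZ, with radius 13.5, so the center K sits 13.5 in from both sides at K = (36.000, 25.000). That places the tangent points at R = (49.500, 25.000) on JR and N = (36.000, 38.500) on NZ. Then |DR| = |R − D| = 55.455.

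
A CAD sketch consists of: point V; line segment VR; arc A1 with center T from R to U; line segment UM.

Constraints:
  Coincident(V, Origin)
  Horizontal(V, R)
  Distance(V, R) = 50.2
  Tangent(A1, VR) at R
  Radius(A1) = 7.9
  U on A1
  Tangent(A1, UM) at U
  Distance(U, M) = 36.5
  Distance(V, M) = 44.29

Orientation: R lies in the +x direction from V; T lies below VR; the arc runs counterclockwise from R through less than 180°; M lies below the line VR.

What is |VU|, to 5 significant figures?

43.471

Checks: |TU| = 7.900 ✓; ∠(TU, UM) = 90.00° ✓; |UM| = 36.50 ✓; |VM| = 44.29 ✓.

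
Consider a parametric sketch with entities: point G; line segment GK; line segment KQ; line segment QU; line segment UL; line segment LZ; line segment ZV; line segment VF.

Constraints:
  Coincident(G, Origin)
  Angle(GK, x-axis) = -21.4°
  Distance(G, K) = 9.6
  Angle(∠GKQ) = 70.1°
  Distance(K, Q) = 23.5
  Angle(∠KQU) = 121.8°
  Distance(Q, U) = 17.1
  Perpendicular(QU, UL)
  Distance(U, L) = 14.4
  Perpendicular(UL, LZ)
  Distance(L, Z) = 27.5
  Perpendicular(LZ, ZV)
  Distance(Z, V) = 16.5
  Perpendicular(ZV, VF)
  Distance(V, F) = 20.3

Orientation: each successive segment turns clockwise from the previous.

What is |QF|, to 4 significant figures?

10.12

The perpendicularity gives ZV at right angles to LZ, so ZV runs at -99.50°; with |ZV| = 16.5, V = (3.339, -24.95). ZV is perpendicular to VF, so VF runs at 170.5°; with |VF| = 20.3, F = (-16.68, -21.59). Then |QF| = |F − Q| = 10.12.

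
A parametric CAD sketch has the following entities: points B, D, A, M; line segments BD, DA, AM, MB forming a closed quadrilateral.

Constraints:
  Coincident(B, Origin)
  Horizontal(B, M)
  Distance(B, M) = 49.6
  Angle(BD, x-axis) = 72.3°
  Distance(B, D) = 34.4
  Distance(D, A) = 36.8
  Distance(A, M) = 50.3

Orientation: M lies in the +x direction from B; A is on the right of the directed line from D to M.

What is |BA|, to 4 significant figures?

2.401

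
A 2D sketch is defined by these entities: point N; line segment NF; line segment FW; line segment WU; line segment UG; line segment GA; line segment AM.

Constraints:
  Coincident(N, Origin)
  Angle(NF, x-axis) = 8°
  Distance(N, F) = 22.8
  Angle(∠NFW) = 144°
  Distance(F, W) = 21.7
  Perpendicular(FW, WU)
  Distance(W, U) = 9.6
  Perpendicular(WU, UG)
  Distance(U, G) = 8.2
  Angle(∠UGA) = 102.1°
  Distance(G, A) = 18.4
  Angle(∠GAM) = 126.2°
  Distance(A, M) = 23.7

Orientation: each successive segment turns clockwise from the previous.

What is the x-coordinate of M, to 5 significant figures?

57.260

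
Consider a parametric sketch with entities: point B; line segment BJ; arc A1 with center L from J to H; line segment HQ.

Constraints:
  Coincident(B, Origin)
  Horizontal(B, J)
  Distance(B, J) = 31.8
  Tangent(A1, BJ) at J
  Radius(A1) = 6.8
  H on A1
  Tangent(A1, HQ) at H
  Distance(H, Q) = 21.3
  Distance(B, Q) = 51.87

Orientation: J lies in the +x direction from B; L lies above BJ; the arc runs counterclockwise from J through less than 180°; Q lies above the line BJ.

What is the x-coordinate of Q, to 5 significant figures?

45.906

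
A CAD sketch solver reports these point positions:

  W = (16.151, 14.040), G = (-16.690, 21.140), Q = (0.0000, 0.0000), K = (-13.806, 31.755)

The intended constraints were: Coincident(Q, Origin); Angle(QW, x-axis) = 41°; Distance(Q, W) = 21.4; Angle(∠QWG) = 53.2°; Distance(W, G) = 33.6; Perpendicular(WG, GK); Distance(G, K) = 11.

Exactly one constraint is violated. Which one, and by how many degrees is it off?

Perpendicular(WG, GK) — off by 3.00°.

Q = (0.00, 0.00) ✓; QW at 41.00° ✓; |QW| = 21.40 ✓; ∠QWG = 53.20° ✓; |WG| = 33.60 ✓; ∠(WG, GK) = 93.00° ✗; |GK| = 11.00 ✓.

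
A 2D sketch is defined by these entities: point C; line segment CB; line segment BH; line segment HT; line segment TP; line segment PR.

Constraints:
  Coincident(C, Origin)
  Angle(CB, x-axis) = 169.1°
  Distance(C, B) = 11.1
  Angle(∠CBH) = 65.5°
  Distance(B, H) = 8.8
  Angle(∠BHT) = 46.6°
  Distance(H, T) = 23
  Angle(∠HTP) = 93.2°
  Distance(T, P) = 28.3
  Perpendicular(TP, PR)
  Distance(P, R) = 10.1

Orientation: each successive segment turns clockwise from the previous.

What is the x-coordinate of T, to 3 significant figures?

-1.33

C is at the origin; CB runs at 169.1° with length 11.1, so B = (-10.9, 2.10). ∠CBH = 65.5° gives BH at 54.6° from the x-axis; with |BH| = 8.8, H = (-5.80, 9.27). ∠BHT = 46.6° gives HT at -78.8° from the x-axis; with |HT| = 23.0, T = (-1.33, -13.3). So T.x = -1.33.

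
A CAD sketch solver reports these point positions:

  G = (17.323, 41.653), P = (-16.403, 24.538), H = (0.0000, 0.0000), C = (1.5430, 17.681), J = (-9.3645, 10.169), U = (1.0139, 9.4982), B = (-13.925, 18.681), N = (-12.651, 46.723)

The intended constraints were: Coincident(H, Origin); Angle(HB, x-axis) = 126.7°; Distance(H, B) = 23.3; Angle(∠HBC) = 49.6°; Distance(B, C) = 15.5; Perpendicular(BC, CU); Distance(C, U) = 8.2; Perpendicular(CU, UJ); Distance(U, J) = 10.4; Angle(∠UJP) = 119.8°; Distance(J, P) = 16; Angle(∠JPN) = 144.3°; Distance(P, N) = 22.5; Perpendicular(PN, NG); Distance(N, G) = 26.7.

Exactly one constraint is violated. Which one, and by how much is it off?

Distance(N, G) = 26.7 — off by 3.70.

H = (0.00, 0.00) ✓; HB at 126.7° ✓; |HB| = 23.30 ✓; ∠HBC = 49.60° ✓; |BC| = 15.50 ✓; ∠(BC, CU) = 90.00° ✓; |CU| = 8.200 ✓; ∠(CU, UJ) = 90.00° ✓; |UJ| = 10.40 ✓; ∠UJP = 119.8° ✓; |JP| = 16.00 ✓; ∠JPN = 144.3° ✓; |PN| = 22.50 ✓; ∠(PN, NG) = 90.00° ✓; |NG| = 30.40 ✗.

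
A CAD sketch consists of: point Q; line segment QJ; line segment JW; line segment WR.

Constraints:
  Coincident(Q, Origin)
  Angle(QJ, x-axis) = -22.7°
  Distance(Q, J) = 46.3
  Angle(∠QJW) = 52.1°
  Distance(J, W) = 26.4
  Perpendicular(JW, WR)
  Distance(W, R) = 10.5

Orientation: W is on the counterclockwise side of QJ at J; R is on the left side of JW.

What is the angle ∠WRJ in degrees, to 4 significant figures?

68.31°

∠QJW = 52.1°, so JW runs at -22.7° + (180° − 52.1°) = 105.2° from the x-axis; with |JW| = 26.4, W = J + 26.4·(cos 105.2°, sin 105.2°) = (35.79, 7.609). JW is perpendicular to WR; with |WR| = 10.5 on the left of JW, R = W + 10.5·(-0.9650, -0.2622) = (25.66, 4.856). Then cos ∠WRJ = RW·RJ / (|RW||RJ|), giving 68.31°.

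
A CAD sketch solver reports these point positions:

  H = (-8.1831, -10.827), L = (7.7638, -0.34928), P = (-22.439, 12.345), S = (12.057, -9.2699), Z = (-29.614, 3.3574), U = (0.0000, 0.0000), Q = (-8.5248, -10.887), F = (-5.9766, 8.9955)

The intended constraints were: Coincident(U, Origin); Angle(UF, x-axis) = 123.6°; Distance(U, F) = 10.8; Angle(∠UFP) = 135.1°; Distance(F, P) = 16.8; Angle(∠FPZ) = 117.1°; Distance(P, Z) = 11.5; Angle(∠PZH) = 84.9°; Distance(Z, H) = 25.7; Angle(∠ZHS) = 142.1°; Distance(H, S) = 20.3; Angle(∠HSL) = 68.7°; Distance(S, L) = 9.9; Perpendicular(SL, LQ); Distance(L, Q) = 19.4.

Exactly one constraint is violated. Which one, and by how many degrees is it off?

Perpendicular(SL, LQ) — off by 7.20°.

U = (0.00, 0.00) ✓; UF at 123.6° ✓; |UF| = 10.80 ✓; ∠UFP = 135.1° ✓; |FP| = 16.80 ✓; ∠FPZ = 117.1° ✓; |PZ| = 11.50 ✓; ∠PZH = 84.90° ✓; |ZH| = 25.70 ✓; ∠ZHS = 142.1° ✓; |HS| = 20.30 ✓; ∠HSL = 68.70° ✓; |SL| = 9.900 ✓; ∠(SL, LQ) = 97.20° ✗; |LQ| = 19.40 ✓.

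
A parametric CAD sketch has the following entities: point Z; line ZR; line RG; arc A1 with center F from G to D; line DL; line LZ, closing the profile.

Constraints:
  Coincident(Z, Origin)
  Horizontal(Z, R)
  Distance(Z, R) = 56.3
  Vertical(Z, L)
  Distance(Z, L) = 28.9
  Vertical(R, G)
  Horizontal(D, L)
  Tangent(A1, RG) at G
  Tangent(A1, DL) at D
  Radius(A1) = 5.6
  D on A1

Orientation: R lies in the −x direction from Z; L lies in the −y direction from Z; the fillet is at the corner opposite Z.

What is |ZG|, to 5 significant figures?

60.931

Z is at the origin; Z and R share the same y with |ZR| = 56.3 and R on the −x side, so R = (-56.300, 0.0000). Z and L share the same x with |ZL| = 28.9 and L on the −y side, so L = (0.0000, -28.900). The virtual corner opposite Z is at (-56.300, -28.900). Tangency of A1 to RG means the radius FG is perpendicular to RG and A1 meets DL tangentially, so FD is at right angles to DL, with radius 5.6, so the center F sits 5.6 in from both sides at F = (-50.700, -23.300). That places the tangent points at G = (-56.300, -23.300) on RG and D = (-50.700, -28.900) on DL. Then |ZG| = |G − Z| = 60.931.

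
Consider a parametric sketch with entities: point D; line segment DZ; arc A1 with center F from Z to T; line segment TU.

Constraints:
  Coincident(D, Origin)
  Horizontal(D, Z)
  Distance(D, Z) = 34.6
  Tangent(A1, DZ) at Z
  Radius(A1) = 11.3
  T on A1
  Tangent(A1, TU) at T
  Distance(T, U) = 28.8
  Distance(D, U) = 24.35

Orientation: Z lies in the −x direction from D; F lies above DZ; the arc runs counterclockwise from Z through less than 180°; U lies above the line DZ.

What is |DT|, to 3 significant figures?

26.8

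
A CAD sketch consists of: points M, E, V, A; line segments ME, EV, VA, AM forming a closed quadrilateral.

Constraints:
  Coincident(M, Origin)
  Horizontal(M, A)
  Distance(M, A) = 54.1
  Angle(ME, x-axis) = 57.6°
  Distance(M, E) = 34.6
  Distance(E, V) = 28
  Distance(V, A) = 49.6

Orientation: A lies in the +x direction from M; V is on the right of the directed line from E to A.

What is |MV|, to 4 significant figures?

6.781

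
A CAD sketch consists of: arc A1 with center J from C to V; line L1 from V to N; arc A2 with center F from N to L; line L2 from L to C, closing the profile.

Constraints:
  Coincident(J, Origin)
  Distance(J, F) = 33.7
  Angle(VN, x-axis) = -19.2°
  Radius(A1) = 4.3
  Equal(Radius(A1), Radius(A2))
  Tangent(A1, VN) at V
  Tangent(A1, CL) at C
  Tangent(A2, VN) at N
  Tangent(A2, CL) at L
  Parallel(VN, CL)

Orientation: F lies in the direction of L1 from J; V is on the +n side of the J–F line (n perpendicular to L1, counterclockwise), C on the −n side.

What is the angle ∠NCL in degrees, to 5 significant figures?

14.316°

The slot axis is L1's direction at -19.2°, so u = (cos -19.2°, sin -19.2°) = (0.94438, -0.32887) and n = (−sin -19.2°, cos -19.2°) = (0.32887, 0.94438). J is at the origin and F lies 33.7 along u from J, so F = 33.7·u = (31.825, -11.083). Tangency of A1 to both parallel lines with radius 4.3 puts V and C at J ± 4.3·n: V = (1.4141, 4.0608), C = (-1.4141, -4.0608). Equal radii place N and L the same way about F: N = F + 4.3·n = (33.240, -7.0220), L = F − 4.3·n = (30.411, -15.144). Then cos ∠NCL = CN·CL / (|CN||CL|), giving 14.316°.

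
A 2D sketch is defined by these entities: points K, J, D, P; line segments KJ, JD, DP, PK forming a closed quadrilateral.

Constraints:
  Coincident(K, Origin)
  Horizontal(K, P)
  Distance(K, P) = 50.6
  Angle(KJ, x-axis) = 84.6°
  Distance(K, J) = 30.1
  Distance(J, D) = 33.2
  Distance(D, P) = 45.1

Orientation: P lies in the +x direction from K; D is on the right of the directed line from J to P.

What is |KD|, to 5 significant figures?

6.4161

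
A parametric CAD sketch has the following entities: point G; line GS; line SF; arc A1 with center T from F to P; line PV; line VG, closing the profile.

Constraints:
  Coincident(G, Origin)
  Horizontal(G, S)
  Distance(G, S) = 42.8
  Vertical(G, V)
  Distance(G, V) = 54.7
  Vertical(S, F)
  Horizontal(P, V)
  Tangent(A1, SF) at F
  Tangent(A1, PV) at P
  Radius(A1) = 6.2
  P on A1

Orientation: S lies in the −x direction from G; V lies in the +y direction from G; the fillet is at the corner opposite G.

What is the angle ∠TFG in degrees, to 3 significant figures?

48.6°

The virtual corner opposite G is at (-42.8, 54.7). Since A1 is tangent to SF there, TF ⟂ SF and tangency of A1 to PV means the radius TP is perpendicular to PV, with radius 6.2, so the center T sits 6.2 in from both sides at T = (-36.6, 48.5). That places the tangent points at F = (-42.8, 48.5) on SF and P = (-36.6, 54.7) on PV. Then cos ∠TFG = FT·FG / (|FT||FG|), giving 48.6°.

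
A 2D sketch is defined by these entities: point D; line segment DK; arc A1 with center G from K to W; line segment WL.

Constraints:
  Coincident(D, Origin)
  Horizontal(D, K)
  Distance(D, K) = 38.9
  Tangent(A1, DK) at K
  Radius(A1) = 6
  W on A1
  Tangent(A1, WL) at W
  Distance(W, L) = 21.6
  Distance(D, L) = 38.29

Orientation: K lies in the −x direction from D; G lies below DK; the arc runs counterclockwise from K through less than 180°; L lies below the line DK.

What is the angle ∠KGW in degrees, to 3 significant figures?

134°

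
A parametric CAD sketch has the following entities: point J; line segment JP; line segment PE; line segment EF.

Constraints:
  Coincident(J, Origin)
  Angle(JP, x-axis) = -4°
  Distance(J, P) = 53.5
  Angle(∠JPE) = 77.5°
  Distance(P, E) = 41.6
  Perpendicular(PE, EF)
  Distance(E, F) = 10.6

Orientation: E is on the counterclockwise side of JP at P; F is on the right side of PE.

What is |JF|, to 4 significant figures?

69.64

∠JPE = 77.5°, so PE runs at -4.0° + (180° − 77.5°) = 98.50° from the x-axis; with |PE| = 41.6, E = P + 41.6·(cos 98.50°, sin 98.50°) = (47.22, 37.41). PE ⟂ EF; with |EF| = 10.6 on the right of PE, F = E + 10.6·(0.9890, 0.1478) = (57.70, 38.98). Then |JF| = |F − J| = 69.64.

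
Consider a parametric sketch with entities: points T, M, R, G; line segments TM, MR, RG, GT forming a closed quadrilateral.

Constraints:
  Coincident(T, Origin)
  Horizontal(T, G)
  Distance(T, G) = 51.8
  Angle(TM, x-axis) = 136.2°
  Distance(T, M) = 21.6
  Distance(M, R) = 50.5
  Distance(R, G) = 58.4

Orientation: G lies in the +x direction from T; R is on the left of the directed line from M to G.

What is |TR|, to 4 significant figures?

53.96

Checks: |MR| = 50.50 ✓; |RG| = 58.40 ✓.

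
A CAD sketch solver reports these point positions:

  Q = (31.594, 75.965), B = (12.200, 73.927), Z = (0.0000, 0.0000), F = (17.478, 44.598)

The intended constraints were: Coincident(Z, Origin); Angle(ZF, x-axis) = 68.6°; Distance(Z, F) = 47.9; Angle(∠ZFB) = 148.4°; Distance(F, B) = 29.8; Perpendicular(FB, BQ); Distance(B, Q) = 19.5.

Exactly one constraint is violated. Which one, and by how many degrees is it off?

Perpendicular(FB, BQ) — off by 4.20°.

Z = (0.00, 0.00) ✓; ZF at 68.60° ✓; |ZF| = 47.90 ✓; ∠ZFB = 148.4° ✓; |FB| = 29.80 ✓; ∠(FB, BQ) = 94.20° ✗; |BQ| = 19.50 ✓.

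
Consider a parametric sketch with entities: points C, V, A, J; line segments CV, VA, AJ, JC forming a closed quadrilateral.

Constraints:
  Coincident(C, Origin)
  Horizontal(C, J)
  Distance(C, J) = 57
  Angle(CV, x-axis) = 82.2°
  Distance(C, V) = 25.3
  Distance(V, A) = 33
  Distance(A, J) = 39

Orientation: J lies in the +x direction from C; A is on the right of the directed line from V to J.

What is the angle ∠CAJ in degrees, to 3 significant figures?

160°

Checks: CV at 82.20° ✓; |VA| = 33.00 ✓; |AJ| = 39.00 ✓.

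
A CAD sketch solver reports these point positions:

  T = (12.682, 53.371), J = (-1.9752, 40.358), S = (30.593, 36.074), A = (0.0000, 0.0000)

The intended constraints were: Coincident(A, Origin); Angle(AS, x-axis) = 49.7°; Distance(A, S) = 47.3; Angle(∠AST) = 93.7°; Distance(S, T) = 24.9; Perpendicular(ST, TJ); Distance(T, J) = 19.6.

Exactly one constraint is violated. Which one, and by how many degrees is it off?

Perpendicular(ST, TJ) — off by 4.40°.

A = (0.00, 0.00) ✓; AS at 49.70° ✓; |AS| = 47.30 ✓; ∠AST = 93.70° ✓; |ST| = 24.90 ✓; ∠(ST, TJ) = 85.60° ✗; |TJ| = 19.60 ✓.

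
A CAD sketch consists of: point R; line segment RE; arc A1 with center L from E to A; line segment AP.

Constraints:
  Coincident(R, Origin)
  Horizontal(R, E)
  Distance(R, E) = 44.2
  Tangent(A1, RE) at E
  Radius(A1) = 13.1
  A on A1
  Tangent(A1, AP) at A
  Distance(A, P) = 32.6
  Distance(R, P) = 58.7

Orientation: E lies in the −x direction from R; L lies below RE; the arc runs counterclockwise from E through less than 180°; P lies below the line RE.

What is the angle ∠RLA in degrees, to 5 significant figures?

159.63°

Checks: ∠(LE, ER) = 90.00° ✓; |LE| = 13.10 ✓; |LA| = 13.10 ✓; ∠(LA, AP) = 90.00° ✓; |AP| = 32.60 ✓; |RP| = 58.70 ✓.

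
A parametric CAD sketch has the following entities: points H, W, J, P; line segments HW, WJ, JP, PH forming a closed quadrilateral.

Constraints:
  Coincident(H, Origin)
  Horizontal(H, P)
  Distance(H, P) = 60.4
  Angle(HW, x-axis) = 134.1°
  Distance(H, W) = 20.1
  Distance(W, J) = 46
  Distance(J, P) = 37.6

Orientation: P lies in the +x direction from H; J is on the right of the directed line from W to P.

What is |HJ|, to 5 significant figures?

26.732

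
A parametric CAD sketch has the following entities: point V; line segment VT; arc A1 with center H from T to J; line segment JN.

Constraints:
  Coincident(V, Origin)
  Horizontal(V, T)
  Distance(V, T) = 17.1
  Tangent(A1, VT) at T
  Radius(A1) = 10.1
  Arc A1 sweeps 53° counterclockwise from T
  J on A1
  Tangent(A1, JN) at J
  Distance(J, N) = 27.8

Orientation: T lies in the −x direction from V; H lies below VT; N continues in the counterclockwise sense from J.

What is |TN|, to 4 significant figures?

36.09

On A1, T sits at bearing 90° from H; a 53° counterclockwise sweep puts J at bearing 143°, so J = H + 10.1·(cos 143°, sin 143°) = (-25.17, -4.022). A1 meets JN tangentially, so HJ is at right angles to JN, so JN runs along (−sin 143°, cos 143°); with |JN| = 27.8, N = (-41.90, -26.22). Then |TN| = |N − T| = 36.09.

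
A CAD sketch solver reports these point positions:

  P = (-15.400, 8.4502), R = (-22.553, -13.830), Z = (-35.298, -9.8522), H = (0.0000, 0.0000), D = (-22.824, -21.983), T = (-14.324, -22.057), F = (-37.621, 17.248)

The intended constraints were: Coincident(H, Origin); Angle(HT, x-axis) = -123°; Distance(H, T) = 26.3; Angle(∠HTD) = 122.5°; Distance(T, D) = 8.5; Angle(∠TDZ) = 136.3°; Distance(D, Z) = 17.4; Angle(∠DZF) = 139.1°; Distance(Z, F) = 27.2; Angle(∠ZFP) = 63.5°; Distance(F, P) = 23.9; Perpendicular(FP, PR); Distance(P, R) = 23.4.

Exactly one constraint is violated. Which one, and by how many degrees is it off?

Perpendicular(FP, PR) — off by 3.80°.

H = (0.00, 0.00) ✓; HT at -123.0° ✓; |HT| = 26.30 ✓; ∠HTD = 122.5° ✓; |TD| = 8.500 ✓; ∠TDZ = 136.3° ✓; |DZ| = 17.40 ✓; ∠DZF = 139.1° ✓; |ZF| = 27.20 ✓; ∠ZFP = 63.50° ✓; |FP| = 23.90 ✓; ∠(FP, PR) = 86.20° ✗; |PR| = 23.40 ✓.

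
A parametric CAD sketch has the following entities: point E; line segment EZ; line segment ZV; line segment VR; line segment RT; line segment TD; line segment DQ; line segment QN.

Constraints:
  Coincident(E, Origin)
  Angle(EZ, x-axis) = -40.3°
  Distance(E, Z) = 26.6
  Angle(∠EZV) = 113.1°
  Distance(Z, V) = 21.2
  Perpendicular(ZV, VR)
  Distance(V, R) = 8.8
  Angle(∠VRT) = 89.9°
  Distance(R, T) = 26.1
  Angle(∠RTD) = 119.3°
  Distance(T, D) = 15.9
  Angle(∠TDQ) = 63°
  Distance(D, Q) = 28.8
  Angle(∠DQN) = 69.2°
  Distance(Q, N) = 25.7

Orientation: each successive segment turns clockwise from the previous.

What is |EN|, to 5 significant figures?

19.425

E is at the origin; EZ runs at -40.3° with length 26.6, so Z = (20.287, -17.205). ∠EZV = 113.1° gives ZV at -107.20° from the x-axis; with |ZV| = 21.2, V = (14.018, -37.457). ZV is perpendicular to VR, so VR runs at 162.80°; with |VR| = 8.8, R = (5.6115, -34.854). ∠VRT = 89.9° gives RT at 72.700° from the x-axis; with |RT| = 26.1, T = (13.373, -9.9350). ∠RTD = 119.3° gives TD at 12.000° from the x-axis; with |TD| = 15.9, D = (28.926, -6.6292). ∠TDQ = 63.0° gives DQ at -105.00° from the x-axis; with |DQ| = 28.8, Q = (21.472, -34.448). ∠DQN = 69.2° gives QN at 144.20° from the x-axis; with |QN| = 25.7, N = (0.62722, -19.414). Then |EN| = |N − E| = 19.425.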